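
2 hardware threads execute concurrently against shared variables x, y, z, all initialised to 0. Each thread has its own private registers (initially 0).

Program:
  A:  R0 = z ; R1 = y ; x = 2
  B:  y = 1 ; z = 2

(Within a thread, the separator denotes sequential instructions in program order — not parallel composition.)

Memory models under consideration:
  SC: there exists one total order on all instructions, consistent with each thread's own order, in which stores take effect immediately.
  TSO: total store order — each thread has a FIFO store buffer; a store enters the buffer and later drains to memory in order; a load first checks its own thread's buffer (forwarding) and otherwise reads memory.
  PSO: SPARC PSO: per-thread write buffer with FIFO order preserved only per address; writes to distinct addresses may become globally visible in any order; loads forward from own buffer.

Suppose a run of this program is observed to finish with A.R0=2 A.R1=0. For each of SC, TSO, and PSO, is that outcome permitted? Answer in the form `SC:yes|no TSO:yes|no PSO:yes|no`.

SC:no TSO:no PSO:yes

outcome vector order: (A.R0,A.R1)
[SC] allowed = {<0 0> <0 1> <2 1>}
[TSO] allowed = {<0 0> <0 1> <2 1>}
[PSO] allowed = {<0 0> <0 1> <2 0> <2 1>}
target <2 0> ∈ {PSO}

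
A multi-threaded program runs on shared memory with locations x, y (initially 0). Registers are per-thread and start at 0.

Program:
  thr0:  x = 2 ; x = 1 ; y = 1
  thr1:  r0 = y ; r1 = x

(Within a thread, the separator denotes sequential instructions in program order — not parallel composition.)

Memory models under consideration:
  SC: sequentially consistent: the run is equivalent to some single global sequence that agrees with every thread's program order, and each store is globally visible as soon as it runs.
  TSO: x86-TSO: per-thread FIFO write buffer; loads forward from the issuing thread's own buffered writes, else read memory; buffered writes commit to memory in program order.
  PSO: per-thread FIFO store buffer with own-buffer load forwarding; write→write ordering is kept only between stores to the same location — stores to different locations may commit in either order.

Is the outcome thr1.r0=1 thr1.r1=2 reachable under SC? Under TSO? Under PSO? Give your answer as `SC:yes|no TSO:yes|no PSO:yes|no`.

SC:no TSO:no PSO:yes

outcome vector order: (thr1.r0,thr1.r1)
SC: 4 outcomes — {(0,0); (0,1); (0,2); (1,1)}
TSO: 4 outcomes — {(0,0); (0,1); (0,2); (1,1)}
PSO: 6 outcomes — {(0,0); (0,1); (0,2); (1,0); (1,1); (1,2)}
target (1,2) ∈ {PSO}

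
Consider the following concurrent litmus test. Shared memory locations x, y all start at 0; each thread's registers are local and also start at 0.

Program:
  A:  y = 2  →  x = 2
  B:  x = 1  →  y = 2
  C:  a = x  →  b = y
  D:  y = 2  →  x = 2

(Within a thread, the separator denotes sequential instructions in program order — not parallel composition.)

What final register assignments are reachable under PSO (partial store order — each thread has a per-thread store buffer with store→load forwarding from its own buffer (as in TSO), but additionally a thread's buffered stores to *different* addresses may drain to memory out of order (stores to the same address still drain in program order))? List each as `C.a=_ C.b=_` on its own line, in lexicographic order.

outcome vector order: (C.a,C.b)
|PSO outcomes| = 6

C.a=0 C.b=0
C.a=0 C.b=2
C.a=1 C.b=0
C.a=1 C.b=2
C.a=2 C.b=0
C.a=2 C.b=2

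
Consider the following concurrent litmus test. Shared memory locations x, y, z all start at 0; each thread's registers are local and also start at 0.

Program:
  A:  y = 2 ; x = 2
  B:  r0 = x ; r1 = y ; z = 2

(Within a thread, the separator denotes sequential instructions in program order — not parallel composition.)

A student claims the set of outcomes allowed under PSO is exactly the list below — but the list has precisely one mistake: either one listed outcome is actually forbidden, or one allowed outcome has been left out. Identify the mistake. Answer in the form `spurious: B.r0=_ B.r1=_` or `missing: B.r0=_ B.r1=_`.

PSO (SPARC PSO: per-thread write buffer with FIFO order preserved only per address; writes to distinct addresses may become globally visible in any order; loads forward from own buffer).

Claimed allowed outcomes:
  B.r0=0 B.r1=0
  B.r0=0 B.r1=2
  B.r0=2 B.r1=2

missing: B.r0=2 B.r1=0

outcome vector order: (B.r0,B.r1)
under PSO → <0 0> <0 2> <2 0> <2 2>
PSO∖claimed = {<2 0>}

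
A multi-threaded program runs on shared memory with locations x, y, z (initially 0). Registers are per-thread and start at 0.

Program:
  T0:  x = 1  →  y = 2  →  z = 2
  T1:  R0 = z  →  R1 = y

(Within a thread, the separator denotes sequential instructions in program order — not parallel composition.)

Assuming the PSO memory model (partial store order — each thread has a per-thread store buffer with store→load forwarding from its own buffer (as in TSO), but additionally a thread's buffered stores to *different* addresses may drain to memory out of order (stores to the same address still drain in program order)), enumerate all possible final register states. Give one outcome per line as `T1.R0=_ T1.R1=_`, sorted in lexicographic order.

T1.R0=0 T1.R1=0
T1.R0=0 T1.R1=2
T1.R0=2 T1.R1=0
T1.R0=2 T1.R1=2

outcome vector order: (T1.R0,T1.R1)
|PSO outcomes| = 4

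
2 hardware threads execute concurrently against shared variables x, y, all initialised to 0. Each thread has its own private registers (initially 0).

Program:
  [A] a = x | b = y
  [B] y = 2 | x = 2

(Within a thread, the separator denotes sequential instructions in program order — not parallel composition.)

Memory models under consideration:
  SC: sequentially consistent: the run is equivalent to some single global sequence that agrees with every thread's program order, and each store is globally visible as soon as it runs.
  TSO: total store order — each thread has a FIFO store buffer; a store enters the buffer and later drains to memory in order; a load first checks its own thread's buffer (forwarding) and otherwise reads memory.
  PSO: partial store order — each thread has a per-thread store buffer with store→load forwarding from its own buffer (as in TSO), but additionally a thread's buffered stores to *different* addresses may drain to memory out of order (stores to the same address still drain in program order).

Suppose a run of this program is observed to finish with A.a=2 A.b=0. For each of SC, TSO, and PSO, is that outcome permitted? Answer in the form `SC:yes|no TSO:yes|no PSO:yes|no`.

SC:no TSO:no PSO:yes

outcome vector order: (A.a,A.b)
[SC] allowed = {(0,0) (0,2) (2,2)}
[TSO] allowed = {(0,0) (0,2) (2,2)}
[PSO] allowed = {(0,0) (0,2) (2,0) (2,2)}
target (2,0) ∈ {PSO}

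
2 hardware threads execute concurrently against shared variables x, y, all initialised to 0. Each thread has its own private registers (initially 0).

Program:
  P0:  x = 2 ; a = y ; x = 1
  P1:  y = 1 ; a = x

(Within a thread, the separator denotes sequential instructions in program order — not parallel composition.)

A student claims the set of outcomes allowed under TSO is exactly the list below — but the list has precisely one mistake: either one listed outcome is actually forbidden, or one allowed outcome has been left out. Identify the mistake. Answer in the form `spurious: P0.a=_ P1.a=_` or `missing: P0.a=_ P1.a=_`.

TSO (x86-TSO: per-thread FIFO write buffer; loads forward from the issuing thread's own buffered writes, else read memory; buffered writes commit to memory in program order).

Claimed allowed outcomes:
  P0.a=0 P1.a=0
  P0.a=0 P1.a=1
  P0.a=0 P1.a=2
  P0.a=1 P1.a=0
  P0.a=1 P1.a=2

outcome vector order: (P0.a,P1.a)
[TSO] allowed = {<0 0>; <0 1>; <0 2>; <1 0>; <1 1>; <1 2>}
TSO∖claimed = {<1 1>}

missing: P0.a=1 P1.a=1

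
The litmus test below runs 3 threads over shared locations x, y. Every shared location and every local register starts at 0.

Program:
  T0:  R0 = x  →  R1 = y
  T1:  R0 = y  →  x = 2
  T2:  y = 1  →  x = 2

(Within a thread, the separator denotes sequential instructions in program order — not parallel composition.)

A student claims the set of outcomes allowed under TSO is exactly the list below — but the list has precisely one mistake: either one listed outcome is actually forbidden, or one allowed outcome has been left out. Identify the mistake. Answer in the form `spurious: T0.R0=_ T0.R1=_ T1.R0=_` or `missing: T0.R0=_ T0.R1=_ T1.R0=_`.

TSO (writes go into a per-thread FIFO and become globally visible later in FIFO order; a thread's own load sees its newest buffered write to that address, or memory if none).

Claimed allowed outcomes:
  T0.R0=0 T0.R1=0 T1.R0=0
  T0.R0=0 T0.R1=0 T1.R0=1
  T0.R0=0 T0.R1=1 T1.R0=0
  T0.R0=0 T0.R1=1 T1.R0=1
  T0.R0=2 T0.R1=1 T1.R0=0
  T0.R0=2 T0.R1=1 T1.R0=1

missing: T0.R0=2 T0.R1=0 T1.R0=0

outcome vector order: (T0.R0,T0.R1,T1.R0)
[TSO] allowed = {000, 001, 010, 011, 200, 210, 211}
TSO∖claimed = {200}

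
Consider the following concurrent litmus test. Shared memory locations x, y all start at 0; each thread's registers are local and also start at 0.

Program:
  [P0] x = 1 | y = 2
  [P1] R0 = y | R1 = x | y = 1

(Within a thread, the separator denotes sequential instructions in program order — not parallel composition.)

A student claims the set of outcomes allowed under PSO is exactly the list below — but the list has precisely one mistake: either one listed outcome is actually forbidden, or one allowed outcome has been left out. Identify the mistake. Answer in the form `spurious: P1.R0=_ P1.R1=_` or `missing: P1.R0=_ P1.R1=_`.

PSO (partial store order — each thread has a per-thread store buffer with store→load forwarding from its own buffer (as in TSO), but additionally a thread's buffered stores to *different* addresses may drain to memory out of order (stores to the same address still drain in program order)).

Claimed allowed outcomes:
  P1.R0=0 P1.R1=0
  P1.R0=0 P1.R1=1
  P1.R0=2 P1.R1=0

outcome vector order: (P1.R0,P1.R1)
PSO (4): <0 0>, <0 1>, <2 0>, <2 1>
PSO∖claimed = {<2 1>}

missing: P1.R0=2 P1.R1=1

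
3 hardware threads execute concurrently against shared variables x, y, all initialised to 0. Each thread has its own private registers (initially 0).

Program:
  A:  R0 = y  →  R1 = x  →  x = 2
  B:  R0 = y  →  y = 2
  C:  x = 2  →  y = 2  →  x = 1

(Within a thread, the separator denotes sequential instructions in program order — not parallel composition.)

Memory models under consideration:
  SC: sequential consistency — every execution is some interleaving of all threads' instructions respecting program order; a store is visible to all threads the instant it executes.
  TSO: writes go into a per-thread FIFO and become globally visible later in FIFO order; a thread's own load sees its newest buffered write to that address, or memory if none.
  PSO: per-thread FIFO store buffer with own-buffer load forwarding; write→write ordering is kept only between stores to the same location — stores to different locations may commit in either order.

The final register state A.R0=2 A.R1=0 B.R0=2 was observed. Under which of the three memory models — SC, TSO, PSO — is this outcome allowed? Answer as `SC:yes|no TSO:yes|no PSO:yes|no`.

outcome vector order: (A.R0,A.R1,B.R0)
SC (11): 0/0/0; 0/0/2; 0/1/0; 0/1/2; 0/2/0; 0/2/2; 2/0/0; 2/1/0; 2/1/2; 2/2/0; 2/2/2
TSO (11): 0/0/0; 0/0/2; 0/1/0; 0/1/2; 0/2/0; 0/2/2; 2/0/0; 2/1/0; 2/1/2; 2/2/0; 2/2/2
PSO (12): 0/0/0; 0/0/2; 0/1/0; 0/1/2; 0/2/0; 0/2/2; 2/0/0; 2/0/2; 2/1/0; 2/1/2; 2/2/0; 2/2/2
target 2/0/2 ∈ {PSO}

SC:no TSO:no PSO:yes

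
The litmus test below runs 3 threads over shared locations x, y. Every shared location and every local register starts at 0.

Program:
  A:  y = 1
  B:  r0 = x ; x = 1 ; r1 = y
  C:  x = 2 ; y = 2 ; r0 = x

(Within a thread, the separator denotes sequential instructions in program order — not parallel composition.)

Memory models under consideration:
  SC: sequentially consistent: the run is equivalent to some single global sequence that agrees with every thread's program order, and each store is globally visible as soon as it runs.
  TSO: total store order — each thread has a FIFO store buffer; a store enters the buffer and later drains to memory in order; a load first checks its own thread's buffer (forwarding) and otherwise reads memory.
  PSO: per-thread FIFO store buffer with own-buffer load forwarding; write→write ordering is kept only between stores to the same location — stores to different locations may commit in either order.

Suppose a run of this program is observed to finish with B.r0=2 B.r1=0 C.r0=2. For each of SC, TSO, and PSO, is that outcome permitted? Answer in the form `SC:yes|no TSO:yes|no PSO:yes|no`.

SC:no TSO:yes PSO:yes

outcome vector order: (B.r0,B.r1,C.r0)
SC: 11 outcomes — {<0 0 1>, <0 0 2>, <0 1 1>, <0 1 2>, <0 2 1>, <0 2 2>, <2 0 1>, <2 1 1>, <2 1 2>, <2 2 1>, <2 2 2>}
TSO: 12 outcomes — {<0 0 1>, <0 0 2>, <0 1 1>, <0 1 2>, <0 2 1>, <0 2 2>, <2 0 1>, <2 0 2>, <2 1 1>, <2 1 2>, <2 2 1>, <2 2 2>}
PSO: 12 outcomes — {<0 0 1>, <0 0 2>, <0 1 1>, <0 1 2>, <0 2 1>, <0 2 2>, <2 0 1>, <2 0 2>, <2 1 1>, <2 1 2>, <2 2 1>, <2 2 2>}
target <2 0 2> ∈ {TSO,PSO}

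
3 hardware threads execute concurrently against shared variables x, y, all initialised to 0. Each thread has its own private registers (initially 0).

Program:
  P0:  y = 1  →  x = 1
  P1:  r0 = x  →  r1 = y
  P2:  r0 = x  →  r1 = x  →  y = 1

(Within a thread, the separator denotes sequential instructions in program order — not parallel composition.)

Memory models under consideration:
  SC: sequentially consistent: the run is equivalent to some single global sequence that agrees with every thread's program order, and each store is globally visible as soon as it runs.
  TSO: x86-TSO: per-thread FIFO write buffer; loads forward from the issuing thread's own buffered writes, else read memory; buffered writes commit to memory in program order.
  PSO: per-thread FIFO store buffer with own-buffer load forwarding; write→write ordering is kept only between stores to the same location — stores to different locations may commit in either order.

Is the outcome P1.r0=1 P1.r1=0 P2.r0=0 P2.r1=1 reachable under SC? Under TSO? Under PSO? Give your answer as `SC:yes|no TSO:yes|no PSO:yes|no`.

SC:no TSO:no PSO:yes

outcome vector order: (P1.r0,P1.r1,P2.r0,P2.r1)
[SC] allowed = {0/0/0/0 0/0/0/1 0/0/1/1 0/1/0/0 0/1/0/1 0/1/1/1 1/1/0/0 1/1/0/1 1/1/1/1}
[TSO] allowed = {0/0/0/0 0/0/0/1 0/0/1/1 0/1/0/0 0/1/0/1 0/1/1/1 1/1/0/0 1/1/0/1 1/1/1/1}
[PSO] allowed = {0/0/0/0 0/0/0/1 0/0/1/1 0/1/0/0 0/1/0/1 0/1/1/1 1/0/0/0 1/0/0/1 1/0/1/1 1/1/0/0 1/1/0/1 1/1/1/1}
target 1/0/0/1 ∈ {PSO}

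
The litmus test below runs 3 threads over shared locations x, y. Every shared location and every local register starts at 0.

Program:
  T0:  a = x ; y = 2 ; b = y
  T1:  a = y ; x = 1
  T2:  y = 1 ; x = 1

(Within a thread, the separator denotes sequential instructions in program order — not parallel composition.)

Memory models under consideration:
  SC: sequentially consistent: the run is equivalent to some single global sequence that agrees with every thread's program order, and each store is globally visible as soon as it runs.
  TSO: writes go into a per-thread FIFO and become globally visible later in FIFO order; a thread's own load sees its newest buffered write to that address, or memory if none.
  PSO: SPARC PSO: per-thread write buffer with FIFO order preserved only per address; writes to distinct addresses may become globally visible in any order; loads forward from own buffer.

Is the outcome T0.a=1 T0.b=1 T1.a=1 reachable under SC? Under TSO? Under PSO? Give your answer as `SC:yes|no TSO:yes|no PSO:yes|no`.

outcome vector order: (T0.a,T0.b,T1.a)
[SC] allowed = {0/1/0 0/1/1 0/1/2 0/2/0 0/2/1 0/2/2 1/1/0 1/2/0 1/2/1 1/2/2}
[TSO] allowed = {0/1/0 0/1/1 0/1/2 0/2/0 0/2/1 0/2/2 1/1/0 1/2/0 1/2/1 1/2/2}
[PSO] allowed = {0/1/0 0/1/1 0/1/2 0/2/0 0/2/1 0/2/2 1/1/0 1/1/1 1/1/2 1/2/0 1/2/1 1/2/2}
target 1/1/1 ∈ {PSO}

SC:no TSO:no PSO:yes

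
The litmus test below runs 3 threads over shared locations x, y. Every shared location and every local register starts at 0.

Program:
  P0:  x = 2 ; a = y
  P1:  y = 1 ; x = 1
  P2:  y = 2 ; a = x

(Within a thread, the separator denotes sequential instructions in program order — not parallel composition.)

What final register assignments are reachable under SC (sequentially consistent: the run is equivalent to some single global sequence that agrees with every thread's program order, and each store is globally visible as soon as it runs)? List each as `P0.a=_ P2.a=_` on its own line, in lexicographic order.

P0.a=0 P2.a=1
P0.a=0 P2.a=2
P0.a=1 P2.a=0
P0.a=1 P2.a=1
P0.a=1 P2.a=2
P0.a=2 P2.a=0
P0.a=2 P2.a=1
P0.a=2 P2.a=2

outcome vector order: (P0.a,P2.a)
|SC outcomes| = 8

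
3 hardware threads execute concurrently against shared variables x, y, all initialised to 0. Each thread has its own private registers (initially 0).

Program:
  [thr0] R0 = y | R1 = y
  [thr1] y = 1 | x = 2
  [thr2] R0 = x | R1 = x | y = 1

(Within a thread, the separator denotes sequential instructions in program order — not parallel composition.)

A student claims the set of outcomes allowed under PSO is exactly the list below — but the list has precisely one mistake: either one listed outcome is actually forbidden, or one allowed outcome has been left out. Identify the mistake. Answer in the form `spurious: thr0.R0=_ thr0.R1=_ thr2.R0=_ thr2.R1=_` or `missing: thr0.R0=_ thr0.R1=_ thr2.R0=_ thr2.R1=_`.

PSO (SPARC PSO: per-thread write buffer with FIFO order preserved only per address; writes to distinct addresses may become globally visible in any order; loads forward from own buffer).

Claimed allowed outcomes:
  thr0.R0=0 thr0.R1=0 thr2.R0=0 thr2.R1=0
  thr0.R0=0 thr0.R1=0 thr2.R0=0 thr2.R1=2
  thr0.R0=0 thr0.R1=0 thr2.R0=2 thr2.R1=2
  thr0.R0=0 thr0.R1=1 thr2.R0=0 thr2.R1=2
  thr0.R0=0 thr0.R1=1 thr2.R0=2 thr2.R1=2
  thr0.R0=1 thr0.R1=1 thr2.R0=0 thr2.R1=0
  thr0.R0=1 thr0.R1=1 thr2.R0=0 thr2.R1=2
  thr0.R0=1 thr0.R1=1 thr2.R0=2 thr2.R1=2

outcome vector order: (thr0.R0,thr0.R1,thr2.R0,thr2.R1)
PSO: 9 outcomes — {0/0/0/0; 0/0/0/2; 0/0/2/2; 0/1/0/0; 0/1/0/2; 0/1/2/2; 1/1/0/0; 1/1/0/2; 1/1/2/2}
PSO∖claimed = {0/1/0/0}

missing: thr0.R0=0 thr0.R1=1 thr2.R0=0 thr2.R1=0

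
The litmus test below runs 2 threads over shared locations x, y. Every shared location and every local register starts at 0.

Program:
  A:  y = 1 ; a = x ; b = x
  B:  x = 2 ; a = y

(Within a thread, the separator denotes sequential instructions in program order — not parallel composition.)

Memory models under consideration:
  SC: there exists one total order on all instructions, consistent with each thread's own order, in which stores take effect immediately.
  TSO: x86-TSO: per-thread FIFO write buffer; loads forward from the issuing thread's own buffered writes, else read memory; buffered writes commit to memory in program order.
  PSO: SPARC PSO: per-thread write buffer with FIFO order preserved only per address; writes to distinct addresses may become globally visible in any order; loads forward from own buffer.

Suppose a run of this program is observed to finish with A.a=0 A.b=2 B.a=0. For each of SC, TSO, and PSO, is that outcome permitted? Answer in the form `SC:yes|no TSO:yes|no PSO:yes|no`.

SC:no TSO:yes PSO:yes

outcome vector order: (A.a,A.b,B.a)
under SC → 0/0/1 0/2/1 2/2/0 2/2/1
under TSO → 0/0/0 0/0/1 0/2/0 0/2/1 2/2/0 2/2/1
under PSO → 0/0/0 0/0/1 0/2/0 0/2/1 2/2/0 2/2/1
target 0/2/0 ∈ {TSO,PSO}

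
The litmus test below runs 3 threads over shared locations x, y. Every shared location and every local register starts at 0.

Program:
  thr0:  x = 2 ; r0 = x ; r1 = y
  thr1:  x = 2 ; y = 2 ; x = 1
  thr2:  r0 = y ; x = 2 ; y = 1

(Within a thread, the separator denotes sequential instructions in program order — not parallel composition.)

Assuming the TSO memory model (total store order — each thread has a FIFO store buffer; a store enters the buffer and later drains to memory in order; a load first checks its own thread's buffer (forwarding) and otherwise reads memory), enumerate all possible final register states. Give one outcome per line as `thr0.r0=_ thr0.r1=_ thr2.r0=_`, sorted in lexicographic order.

thr0.r0=1 thr0.r1=1 thr2.r0=0
thr0.r0=1 thr0.r1=1 thr2.r0=2
thr0.r0=1 thr0.r1=2 thr2.r0=0
thr0.r0=1 thr0.r1=2 thr2.r0=2
thr0.r0=2 thr0.r1=0 thr2.r0=0
thr0.r0=2 thr0.r1=0 thr2.r0=2
thr0.r0=2 thr0.r1=1 thr2.r0=0
thr0.r0=2 thr0.r1=1 thr2.r0=2
thr0.r0=2 thr0.r1=2 thr2.r0=0
thr0.r0=2 thr0.r1=2 thr2.r0=2

outcome vector order: (thr0.r0,thr0.r1,thr2.r0)
|TSO outcomes| = 10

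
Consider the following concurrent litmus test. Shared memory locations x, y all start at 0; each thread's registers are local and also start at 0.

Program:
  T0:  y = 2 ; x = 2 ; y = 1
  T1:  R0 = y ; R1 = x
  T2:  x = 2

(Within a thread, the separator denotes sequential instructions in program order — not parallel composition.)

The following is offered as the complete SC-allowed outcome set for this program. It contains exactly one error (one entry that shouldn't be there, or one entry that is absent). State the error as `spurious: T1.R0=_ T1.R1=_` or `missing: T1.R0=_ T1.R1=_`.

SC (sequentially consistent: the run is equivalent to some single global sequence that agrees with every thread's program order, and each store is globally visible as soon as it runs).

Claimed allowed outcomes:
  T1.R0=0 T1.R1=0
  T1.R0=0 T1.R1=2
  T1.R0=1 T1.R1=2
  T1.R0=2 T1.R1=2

outcome vector order: (T1.R0,T1.R1)
SC: 5 outcomes — {00 02 12 20 22}
SC∖claimed = {20}

missing: T1.R0=2 T1.R1=0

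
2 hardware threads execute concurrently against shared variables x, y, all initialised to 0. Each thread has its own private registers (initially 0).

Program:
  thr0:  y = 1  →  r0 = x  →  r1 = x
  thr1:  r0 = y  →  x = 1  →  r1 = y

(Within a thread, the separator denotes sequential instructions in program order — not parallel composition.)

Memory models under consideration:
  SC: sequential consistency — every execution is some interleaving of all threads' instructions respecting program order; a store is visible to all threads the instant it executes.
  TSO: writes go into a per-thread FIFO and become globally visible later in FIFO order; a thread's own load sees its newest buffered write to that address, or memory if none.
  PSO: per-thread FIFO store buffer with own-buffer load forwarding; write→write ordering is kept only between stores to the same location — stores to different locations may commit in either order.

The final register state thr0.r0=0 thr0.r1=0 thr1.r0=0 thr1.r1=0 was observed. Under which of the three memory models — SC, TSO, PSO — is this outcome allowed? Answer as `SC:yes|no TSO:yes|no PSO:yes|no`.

outcome vector order: (thr0.r0,thr0.r1,thr1.r0,thr1.r1)
SC (7): 0/0/0/1, 0/0/1/1, 0/1/0/1, 0/1/1/1, 1/1/0/0, 1/1/0/1, 1/1/1/1
TSO (9): 0/0/0/0, 0/0/0/1, 0/0/1/1, 0/1/0/0, 0/1/0/1, 0/1/1/1, 1/1/0/0, 1/1/0/1, 1/1/1/1
PSO (9): 0/0/0/0, 0/0/0/1, 0/0/1/1, 0/1/0/0, 0/1/0/1, 0/1/1/1, 1/1/0/0, 1/1/0/1, 1/1/1/1
target 0/0/0/0 ∈ {TSO,PSO}

SC:no TSO:yes PSO:yes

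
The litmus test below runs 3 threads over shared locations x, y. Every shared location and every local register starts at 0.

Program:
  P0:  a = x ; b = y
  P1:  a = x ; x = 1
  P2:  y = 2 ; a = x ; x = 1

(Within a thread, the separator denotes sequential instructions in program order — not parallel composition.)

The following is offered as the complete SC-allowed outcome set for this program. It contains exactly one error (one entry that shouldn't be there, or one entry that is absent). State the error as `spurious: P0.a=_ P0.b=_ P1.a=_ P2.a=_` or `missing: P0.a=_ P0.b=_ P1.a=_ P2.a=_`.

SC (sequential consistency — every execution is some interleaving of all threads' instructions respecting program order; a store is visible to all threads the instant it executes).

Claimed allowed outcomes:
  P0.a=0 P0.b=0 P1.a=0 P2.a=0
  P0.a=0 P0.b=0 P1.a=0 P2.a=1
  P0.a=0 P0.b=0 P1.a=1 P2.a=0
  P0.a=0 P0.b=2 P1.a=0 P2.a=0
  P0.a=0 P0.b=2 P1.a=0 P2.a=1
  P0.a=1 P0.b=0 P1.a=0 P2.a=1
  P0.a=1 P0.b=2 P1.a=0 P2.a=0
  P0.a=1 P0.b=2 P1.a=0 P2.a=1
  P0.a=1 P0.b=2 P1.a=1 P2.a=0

outcome vector order: (P0.a,P0.b,P1.a,P2.a)
[SC] allowed = {<0 0 0 0>; <0 0 0 1>; <0 0 1 0>; <0 2 0 0>; <0 2 0 1>; <0 2 1 0>; <1 0 0 1>; <1 2 0 0>; <1 2 0 1>; <1 2 1 0>}
SC∖claimed = {<0 2 1 0>}

missing: P0.a=0 P0.b=2 P1.a=1 P2.a=0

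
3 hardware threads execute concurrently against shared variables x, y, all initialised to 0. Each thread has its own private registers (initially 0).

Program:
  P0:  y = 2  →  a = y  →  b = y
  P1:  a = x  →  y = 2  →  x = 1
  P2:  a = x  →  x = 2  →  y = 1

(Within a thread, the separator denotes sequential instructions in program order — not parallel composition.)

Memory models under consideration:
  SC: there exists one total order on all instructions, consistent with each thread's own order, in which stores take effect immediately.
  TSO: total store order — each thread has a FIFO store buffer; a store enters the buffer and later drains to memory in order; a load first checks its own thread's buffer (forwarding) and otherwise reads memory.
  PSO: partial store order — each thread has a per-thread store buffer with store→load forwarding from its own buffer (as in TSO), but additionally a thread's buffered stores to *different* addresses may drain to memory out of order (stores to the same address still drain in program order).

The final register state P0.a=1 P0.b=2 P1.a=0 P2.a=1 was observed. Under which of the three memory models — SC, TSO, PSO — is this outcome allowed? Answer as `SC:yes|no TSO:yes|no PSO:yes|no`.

outcome vector order: (P0.a,P0.b,P1.a,P2.a)
[SC] allowed = {<1 1 0 0>; <1 1 0 1>; <1 1 2 0>; <1 2 0 0>; <1 2 2 0>; <2 1 0 0>; <2 1 0 1>; <2 1 2 0>; <2 2 0 0>; <2 2 0 1>; <2 2 2 0>}
[TSO] allowed = {<1 1 0 0>; <1 1 0 1>; <1 1 2 0>; <1 2 0 0>; <1 2 2 0>; <2 1 0 0>; <2 1 0 1>; <2 1 2 0>; <2 2 0 0>; <2 2 0 1>; <2 2 2 0>}
[PSO] allowed = {<1 1 0 0>; <1 1 0 1>; <1 1 2 0>; <1 2 0 0>; <1 2 0 1>; <1 2 2 0>; <2 1 0 0>; <2 1 0 1>; <2 1 2 0>; <2 2 0 0>; <2 2 0 1>; <2 2 2 0>}
target <1 2 0 1> ∈ {PSO}

SC:no TSO:no PSO:yes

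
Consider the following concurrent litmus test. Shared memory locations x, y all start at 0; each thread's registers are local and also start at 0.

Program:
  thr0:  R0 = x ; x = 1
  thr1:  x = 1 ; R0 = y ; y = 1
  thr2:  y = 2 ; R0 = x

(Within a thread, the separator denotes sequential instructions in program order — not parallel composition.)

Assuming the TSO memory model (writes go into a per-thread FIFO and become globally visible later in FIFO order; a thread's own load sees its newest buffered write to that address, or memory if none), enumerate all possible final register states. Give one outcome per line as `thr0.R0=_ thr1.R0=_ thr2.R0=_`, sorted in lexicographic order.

thr0.R0=0 thr1.R0=0 thr2.R0=0
thr0.R0=0 thr1.R0=0 thr2.R0=1
thr0.R0=0 thr1.R0=2 thr2.R0=0
thr0.R0=0 thr1.R0=2 thr2.R0=1
thr0.R0=1 thr1.R0=0 thr2.R0=0
thr0.R0=1 thr1.R0=0 thr2.R0=1
thr0.R0=1 thr1.R0=2 thr2.R0=0
thr0.R0=1 thr1.R0=2 thr2.R0=1

outcome vector order: (thr0.R0,thr1.R0,thr2.R0)
|TSO outcomes| = 8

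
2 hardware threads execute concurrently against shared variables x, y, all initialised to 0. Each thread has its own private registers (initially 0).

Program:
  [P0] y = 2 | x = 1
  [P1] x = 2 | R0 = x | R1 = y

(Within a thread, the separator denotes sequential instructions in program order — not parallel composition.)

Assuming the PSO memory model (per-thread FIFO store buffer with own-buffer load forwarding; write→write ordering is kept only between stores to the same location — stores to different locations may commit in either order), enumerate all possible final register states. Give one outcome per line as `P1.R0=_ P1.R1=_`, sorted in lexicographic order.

P1.R0=1 P1.R1=0
P1.R0=1 P1.R1=2
P1.R0=2 P1.R1=0
P1.R0=2 P1.R1=2

outcome vector order: (P1.R0,P1.R1)
|PSO outcomes| = 4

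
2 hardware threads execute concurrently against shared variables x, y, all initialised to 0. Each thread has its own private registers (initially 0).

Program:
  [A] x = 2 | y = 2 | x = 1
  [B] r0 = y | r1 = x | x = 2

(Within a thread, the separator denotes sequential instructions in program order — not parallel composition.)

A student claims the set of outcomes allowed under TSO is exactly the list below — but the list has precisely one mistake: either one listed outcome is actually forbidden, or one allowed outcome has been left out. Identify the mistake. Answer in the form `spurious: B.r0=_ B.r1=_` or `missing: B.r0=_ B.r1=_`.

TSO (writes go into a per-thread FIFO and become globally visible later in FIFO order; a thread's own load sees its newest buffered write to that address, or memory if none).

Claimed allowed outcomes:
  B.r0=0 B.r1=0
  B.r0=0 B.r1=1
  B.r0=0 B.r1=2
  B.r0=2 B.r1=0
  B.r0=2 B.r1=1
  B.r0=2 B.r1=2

outcome vector order: (B.r0,B.r1)
under TSO → (0,0); (0,1); (0,2); (2,1); (2,2)
claimed∖TSO = {(2,0)}

spurious: B.r0=2 B.r1=0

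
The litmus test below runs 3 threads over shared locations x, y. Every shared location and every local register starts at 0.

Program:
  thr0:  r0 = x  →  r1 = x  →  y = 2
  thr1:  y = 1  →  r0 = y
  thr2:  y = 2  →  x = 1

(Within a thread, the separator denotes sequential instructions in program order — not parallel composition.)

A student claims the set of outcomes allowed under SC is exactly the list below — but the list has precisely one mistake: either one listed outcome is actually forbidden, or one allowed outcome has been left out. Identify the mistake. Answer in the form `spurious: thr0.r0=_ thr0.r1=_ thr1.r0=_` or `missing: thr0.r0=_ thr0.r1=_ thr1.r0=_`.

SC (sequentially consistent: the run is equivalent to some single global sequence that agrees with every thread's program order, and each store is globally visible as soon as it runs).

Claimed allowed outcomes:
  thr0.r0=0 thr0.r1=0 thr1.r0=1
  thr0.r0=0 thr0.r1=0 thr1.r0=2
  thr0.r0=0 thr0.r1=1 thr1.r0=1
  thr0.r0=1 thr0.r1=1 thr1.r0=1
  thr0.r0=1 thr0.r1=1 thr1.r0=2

missing: thr0.r0=0 thr0.r1=1 thr1.r0=2

outcome vector order: (thr0.r0,thr0.r1,thr1.r0)
SC: 6 outcomes — {001; 002; 011; 012; 111; 112}
SC∖claimed = {012}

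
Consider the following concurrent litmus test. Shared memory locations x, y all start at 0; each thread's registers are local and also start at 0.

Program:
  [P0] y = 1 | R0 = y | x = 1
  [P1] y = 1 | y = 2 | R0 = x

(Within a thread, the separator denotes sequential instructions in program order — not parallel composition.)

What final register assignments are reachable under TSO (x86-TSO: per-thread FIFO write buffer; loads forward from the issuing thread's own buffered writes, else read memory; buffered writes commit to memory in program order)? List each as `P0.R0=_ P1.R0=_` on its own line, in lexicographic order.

P0.R0=1 P1.R0=0
P0.R0=1 P1.R0=1
P0.R0=2 P1.R0=0
P0.R0=2 P1.R0=1

outcome vector order: (P0.R0,P1.R0)
|TSO outcomes| = 4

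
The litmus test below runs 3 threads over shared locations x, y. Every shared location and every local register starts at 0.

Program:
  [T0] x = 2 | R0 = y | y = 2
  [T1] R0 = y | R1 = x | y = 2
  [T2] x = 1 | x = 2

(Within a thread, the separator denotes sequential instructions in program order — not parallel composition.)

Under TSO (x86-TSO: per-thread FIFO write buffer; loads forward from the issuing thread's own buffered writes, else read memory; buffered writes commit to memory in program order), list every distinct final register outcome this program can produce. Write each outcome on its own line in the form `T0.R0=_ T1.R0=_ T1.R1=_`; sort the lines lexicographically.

outcome vector order: (T0.R0,T1.R0,T1.R1)
|TSO outcomes| = 8

T0.R0=0 T1.R0=0 T1.R1=0
T0.R0=0 T1.R0=0 T1.R1=1
T0.R0=0 T1.R0=0 T1.R1=2
T0.R0=0 T1.R0=2 T1.R1=1
T0.R0=0 T1.R0=2 T1.R1=2
T0.R0=2 T1.R0=0 T1.R1=0
T0.R0=2 T1.R0=0 T1.R1=1
T0.R0=2 T1.R0=0 T1.R1=2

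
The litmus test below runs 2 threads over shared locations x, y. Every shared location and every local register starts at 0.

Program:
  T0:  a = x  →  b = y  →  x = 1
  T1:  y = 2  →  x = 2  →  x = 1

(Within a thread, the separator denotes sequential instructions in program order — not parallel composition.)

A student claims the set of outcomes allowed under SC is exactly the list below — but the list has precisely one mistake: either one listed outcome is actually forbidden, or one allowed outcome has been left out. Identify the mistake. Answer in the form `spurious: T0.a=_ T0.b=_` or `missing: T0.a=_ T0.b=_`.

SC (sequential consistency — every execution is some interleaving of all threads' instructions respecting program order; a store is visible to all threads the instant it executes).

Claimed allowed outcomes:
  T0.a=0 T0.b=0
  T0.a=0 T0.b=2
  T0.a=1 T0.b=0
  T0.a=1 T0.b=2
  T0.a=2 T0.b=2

spurious: T0.a=1 T0.b=0

outcome vector order: (T0.a,T0.b)
under SC → 00; 02; 12; 22
claimed∖SC = {10}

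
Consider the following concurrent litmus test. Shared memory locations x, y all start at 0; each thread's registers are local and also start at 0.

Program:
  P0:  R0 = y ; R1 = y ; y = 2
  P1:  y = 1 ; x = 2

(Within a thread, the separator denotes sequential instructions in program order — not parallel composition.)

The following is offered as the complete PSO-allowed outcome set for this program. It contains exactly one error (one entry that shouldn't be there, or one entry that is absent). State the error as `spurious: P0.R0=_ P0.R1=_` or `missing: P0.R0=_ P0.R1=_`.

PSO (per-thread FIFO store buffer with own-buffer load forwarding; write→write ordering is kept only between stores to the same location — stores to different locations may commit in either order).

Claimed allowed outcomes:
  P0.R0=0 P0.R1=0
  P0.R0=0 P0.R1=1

outcome vector order: (P0.R0,P0.R1)
PSO (3): 00 01 11
PSO∖claimed = {11}

missing: P0.R0=1 P0.R1=1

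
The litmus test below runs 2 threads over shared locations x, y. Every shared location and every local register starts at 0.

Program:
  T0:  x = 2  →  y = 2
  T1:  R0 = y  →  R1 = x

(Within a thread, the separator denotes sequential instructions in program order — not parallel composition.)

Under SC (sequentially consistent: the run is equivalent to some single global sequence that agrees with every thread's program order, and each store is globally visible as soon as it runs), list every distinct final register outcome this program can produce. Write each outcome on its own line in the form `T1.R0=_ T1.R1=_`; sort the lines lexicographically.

outcome vector order: (T1.R0,T1.R1)
|SC outcomes| = 3

T1.R0=0 T1.R1=0
T1.R0=0 T1.R1=2
T1.R0=2 T1.R1=2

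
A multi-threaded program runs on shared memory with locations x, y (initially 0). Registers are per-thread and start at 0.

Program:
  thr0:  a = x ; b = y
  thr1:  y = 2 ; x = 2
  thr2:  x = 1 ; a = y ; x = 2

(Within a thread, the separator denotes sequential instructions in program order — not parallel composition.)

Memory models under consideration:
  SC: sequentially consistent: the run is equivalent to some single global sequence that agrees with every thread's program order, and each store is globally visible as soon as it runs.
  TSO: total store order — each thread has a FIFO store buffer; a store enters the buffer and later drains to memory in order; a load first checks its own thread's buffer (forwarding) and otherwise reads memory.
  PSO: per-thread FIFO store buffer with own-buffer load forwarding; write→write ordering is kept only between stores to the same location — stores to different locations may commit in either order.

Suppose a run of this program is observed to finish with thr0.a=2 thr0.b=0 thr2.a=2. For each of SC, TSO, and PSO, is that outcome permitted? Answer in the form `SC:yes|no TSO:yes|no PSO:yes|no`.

outcome vector order: (thr0.a,thr0.b,thr2.a)
SC (11): 000; 002; 020; 022; 100; 102; 120; 122; 200; 220; 222
TSO (11): 000; 002; 020; 022; 100; 102; 120; 122; 200; 220; 222
PSO (12): 000; 002; 020; 022; 100; 102; 120; 122; 200; 202; 220; 222
target 202 ∈ {PSO}

SC:no TSO:no PSO:yes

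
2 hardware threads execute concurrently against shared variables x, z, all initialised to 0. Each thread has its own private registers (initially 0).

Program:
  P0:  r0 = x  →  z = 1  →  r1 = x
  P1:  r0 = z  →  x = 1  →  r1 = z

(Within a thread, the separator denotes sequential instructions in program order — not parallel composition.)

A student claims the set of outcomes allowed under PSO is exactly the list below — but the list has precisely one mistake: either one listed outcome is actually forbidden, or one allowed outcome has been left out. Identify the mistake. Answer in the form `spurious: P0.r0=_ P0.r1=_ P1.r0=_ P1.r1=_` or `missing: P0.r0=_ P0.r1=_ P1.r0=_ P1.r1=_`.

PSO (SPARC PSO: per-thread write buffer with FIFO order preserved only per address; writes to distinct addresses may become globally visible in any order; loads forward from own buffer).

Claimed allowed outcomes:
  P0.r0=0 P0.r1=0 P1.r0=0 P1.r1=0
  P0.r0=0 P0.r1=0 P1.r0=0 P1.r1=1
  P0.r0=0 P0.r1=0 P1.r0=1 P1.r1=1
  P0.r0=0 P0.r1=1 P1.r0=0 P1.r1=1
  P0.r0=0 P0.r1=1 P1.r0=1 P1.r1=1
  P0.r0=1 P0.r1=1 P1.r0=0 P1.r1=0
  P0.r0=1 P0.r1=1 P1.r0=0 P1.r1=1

outcome vector order: (P0.r0,P0.r1,P1.r0,P1.r1)
under PSO → (0,0,0,0), (0,0,0,1), (0,0,1,1), (0,1,0,0), (0,1,0,1), (0,1,1,1), (1,1,0,0), (1,1,0,1)
PSO∖claimed = {(0,1,0,0)}

missing: P0.r0=0 P0.r1=1 P1.r0=0 P1.r1=0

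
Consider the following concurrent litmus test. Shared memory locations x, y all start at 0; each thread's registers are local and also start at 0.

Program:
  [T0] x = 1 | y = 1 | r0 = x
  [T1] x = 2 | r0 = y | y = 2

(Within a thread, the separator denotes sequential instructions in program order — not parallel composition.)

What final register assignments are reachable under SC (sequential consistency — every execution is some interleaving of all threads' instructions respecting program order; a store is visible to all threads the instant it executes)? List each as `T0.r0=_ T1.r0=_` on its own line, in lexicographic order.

T0.r0=1 T1.r0=0
T0.r0=1 T1.r0=1
T0.r0=2 T1.r0=0
T0.r0=2 T1.r0=1

outcome vector order: (T0.r0,T1.r0)
|SC outcomes| = 4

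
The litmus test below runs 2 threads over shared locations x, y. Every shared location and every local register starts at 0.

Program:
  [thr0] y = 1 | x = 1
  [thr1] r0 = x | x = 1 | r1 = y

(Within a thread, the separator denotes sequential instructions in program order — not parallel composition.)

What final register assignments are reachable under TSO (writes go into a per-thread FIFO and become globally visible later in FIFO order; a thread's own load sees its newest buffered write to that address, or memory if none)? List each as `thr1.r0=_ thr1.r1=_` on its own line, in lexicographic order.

outcome vector order: (thr1.r0,thr1.r1)
|TSO outcomes| = 3

thr1.r0=0 thr1.r1=0
thr1.r0=0 thr1.r1=1
thr1.r0=1 thr1.r1=1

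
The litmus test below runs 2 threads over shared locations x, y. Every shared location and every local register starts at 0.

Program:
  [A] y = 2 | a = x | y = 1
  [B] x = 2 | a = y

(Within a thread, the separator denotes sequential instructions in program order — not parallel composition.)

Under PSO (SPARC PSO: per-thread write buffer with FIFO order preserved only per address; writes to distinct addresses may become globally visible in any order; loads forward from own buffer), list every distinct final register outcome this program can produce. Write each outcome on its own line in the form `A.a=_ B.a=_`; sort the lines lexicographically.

A.a=0 B.a=0
A.a=0 B.a=1
A.a=0 B.a=2
A.a=2 B.a=0
A.a=2 B.a=1
A.a=2 B.a=2

outcome vector order: (A.a,B.a)
|PSO outcomes| = 6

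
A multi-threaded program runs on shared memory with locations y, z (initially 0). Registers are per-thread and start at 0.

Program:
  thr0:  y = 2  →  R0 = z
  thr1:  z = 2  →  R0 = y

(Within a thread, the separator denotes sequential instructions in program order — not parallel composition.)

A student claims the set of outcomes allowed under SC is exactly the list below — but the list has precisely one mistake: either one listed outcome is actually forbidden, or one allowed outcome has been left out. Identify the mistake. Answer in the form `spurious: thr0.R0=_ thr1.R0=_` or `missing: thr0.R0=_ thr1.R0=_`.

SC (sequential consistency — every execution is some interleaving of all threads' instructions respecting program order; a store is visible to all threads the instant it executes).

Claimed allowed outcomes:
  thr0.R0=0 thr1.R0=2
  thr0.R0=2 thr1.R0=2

outcome vector order: (thr0.R0,thr1.R0)
under SC → (0,2) (2,0) (2,2)
SC∖claimed = {(2,0)}

missing: thr0.R0=2 thr1.R0=0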